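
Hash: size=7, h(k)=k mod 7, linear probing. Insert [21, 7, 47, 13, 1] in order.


Insertions: 21->slot 0; 7->slot 1; 47->slot 5; 13->slot 6; 1->slot 2
Table: [21, 7, 1, None, None, 47, 13]


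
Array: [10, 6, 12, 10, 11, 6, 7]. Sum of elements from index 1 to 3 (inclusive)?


Prefix sums: [0, 10, 16, 28, 38, 49, 55, 62]
Sum[1..3] = prefix[4] - prefix[1] = 38 - 10 = 28


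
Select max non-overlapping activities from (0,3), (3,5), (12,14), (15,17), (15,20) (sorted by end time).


Greedy: pick earliest-ending, then skip overlaps.
Selected (4 activities): [(0, 3), (3, 5), (12, 14), (15, 17)]


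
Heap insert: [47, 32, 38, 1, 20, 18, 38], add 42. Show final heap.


Append 42: [47, 32, 38, 1, 20, 18, 38, 42]
Bubble up: swap idx 7(42) with idx 3(1); swap idx 3(42) with idx 1(32)
Result: [47, 42, 38, 32, 20, 18, 38, 1]


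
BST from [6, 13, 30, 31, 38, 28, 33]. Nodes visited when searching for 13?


BST root = 6
Search for 13: compare at each node
Path: [6, 13]


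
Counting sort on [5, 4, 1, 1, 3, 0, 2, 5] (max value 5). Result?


Count array: [1, 2, 1, 1, 1, 2]
Reconstruct: [0, 1, 1, 2, 3, 4, 5, 5]


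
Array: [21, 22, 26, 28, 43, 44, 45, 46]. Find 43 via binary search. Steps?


Search for 43:
[0,7] mid=3 arr[3]=28
[4,7] mid=5 arr[5]=44
[4,4] mid=4 arr[4]=43
Total: 3 comparisons


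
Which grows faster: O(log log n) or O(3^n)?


double-logarithmic grows slower than exponential (base 3)
O(log log n) is asymptotically smaller; O(3^n) grows faster


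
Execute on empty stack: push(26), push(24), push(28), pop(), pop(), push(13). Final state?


push(26) -> [26]
push(24) -> [26, 24]
push(28) -> [26, 24, 28]
pop() returns 28 -> [26, 24]
pop() returns 24 -> [26]
push(13) -> [26, 13]
Final stack (bottom to top): [26, 13]


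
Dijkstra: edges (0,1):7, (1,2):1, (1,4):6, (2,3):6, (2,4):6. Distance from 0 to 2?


Dijkstra from 0:
Distances: {0: 0, 1: 7, 2: 8, 3: 14, 4: 13}
Shortest distance to 2 = 8, path = [0, 1, 2]


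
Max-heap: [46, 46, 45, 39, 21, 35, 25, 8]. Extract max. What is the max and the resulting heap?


Max = 46
Replace root with last, heapify down
Resulting heap: [46, 39, 45, 8, 21, 35, 25]


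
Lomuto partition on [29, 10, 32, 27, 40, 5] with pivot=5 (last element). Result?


Elements <= 5 go left of pivot.
Result: [5, 10, 32, 27, 40, 29], pivot at index 0


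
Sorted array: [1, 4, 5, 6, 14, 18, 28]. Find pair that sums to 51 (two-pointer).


Two pointers: lo=0, hi=6
No pair sums to 51


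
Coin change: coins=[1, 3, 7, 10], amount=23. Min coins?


dp[0]=0; dp[i]=1+min(dp[i-c] for c in coins)
...dp[18]=3, dp[19]=4, dp[20]=2, dp[21]=3, dp[22]=4, dp[23]=3
Minimum coins for 23 = 3


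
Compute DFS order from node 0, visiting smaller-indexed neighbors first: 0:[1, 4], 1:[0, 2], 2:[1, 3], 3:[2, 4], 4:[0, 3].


DFS stack-based: start with [0]
Visit order: [0, 1, 2, 3, 4]


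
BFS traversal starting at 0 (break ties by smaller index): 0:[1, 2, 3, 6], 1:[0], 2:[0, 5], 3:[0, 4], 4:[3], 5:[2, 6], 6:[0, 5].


BFS queue: start with [0]
Visit order: [0, 1, 2, 3, 6, 5, 4]


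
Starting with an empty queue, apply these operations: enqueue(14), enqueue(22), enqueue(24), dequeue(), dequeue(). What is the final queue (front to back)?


enqueue(14) -> [14]
enqueue(22) -> [14, 22]
enqueue(24) -> [14, 22, 24]
dequeue() returns 14 -> [22, 24]
dequeue() returns 22 -> [24]
Final queue (front to back): [24]


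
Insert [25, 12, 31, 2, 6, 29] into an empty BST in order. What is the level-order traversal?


Root = 25; build tree by BST insertion.
Level-Order traversal: [25, 12, 31, 2, 29, 6]


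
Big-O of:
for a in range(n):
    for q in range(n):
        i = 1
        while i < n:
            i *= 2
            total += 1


Per nesting level: O(n) * O(n) * O(log n) = O(n^2 log n)
Complexity: O(n^2 log n)


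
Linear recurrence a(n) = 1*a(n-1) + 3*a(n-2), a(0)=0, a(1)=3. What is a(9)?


Build bottom-up:
...a(7)=291, a(8)=651, a(9)=1*651+3*291=1524


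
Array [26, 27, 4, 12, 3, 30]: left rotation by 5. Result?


Left rotate by 5: [30, 26, 27, 4, 12, 3]


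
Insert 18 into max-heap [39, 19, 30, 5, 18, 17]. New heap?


Append 18: [39, 19, 30, 5, 18, 17, 18]
Bubble up: no swaps needed
Result: [39, 19, 30, 5, 18, 17, 18]


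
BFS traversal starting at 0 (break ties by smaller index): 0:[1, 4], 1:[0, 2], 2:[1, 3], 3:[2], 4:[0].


BFS queue: start with [0]
Visit order: [0, 1, 4, 2, 3]


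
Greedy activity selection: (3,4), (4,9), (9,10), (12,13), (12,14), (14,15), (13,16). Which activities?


Greedy: pick earliest-ending, then skip overlaps.
Selected (5 activities): [(3, 4), (4, 9), (9, 10), (12, 13), (14, 15)]


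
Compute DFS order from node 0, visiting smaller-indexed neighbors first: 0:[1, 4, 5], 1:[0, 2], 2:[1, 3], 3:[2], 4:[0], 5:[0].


DFS stack-based: start with [0]
Visit order: [0, 1, 2, 3, 4, 5]


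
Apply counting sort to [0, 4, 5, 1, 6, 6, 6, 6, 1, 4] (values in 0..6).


Count array: [1, 2, 0, 0, 2, 1, 4]
Reconstruct: [0, 1, 1, 4, 4, 5, 6, 6, 6, 6]


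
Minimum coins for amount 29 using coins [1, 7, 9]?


dp[0]=0; dp[i]=1+min(dp[i-c] for c in coins)
...dp[24]=4, dp[25]=3, dp[26]=4, dp[27]=3, dp[28]=4, dp[29]=5
Minimum coins for 29 = 5


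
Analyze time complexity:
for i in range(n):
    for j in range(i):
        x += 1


Per nesting level: O(n) * O(n) [triangular over i] = O(n^2)
Complexity: O(n^2)


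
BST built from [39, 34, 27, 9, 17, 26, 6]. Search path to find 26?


BST root = 39
Search for 26: compare at each node
Path: [39, 34, 27, 9, 17, 26]


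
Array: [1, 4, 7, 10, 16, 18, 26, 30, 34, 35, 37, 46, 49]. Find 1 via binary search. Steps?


Search for 1:
[0,12] mid=6 arr[6]=26
[0,5] mid=2 arr[2]=7
[0,1] mid=0 arr[0]=1
Total: 3 comparisons


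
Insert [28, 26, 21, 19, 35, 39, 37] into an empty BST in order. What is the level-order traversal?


Root = 28; build tree by BST insertion.
Level-Order traversal: [28, 26, 35, 21, 39, 19, 37]


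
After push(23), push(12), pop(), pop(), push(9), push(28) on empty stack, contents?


push(23) -> [23]
push(12) -> [23, 12]
pop() returns 12 -> [23]
pop() returns 23 -> []
push(9) -> [9]
push(28) -> [9, 28]
Final stack (bottom to top): [9, 28]


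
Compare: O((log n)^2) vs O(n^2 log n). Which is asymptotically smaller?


polylogarithmic grows slower than n^2 log n
O((log n)^2) is asymptotically smaller; O(n^2 log n) grows faster


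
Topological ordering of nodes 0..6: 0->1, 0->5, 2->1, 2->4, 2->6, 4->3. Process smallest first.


Kahn's algorithm, process smallest node first
Order: [0, 2, 1, 4, 3, 5, 6]


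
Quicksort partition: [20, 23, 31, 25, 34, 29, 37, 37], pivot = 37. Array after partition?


Elements <= 37 go left of pivot.
Result: [20, 23, 31, 25, 34, 29, 37, 37], pivot at index 7


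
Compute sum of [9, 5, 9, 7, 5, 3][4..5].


Prefix sums: [0, 9, 14, 23, 30, 35, 38]
Sum[4..5] = prefix[6] - prefix[4] = 38 - 30 = 8


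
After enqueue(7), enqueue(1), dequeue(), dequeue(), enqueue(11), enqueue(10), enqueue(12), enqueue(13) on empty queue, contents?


enqueue(7) -> [7]
enqueue(1) -> [7, 1]
dequeue() returns 7 -> [1]
dequeue() returns 1 -> []
enqueue(11) -> [11]
enqueue(10) -> [11, 10]
enqueue(12) -> [11, 10, 12]
enqueue(13) -> [11, 10, 12, 13]
Final queue (front to back): [11, 10, 12, 13]


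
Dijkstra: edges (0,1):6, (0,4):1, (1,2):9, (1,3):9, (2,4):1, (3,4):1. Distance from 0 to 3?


Dijkstra from 0:
Distances: {0: 0, 1: 6, 2: 2, 3: 2, 4: 1}
Shortest distance to 3 = 2, path = [0, 4, 3]


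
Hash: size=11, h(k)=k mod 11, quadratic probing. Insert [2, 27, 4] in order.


Insertions: 2->slot 2; 27->slot 5; 4->slot 4
Table: [None, None, 2, None, 4, 27, None, None, None, None, None]


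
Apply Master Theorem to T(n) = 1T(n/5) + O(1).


a=1, b=5, c=0. log_5(1)=0 = c=0. Case 2: O(n^c log n) = O(log n)
Complexity: O(log n)


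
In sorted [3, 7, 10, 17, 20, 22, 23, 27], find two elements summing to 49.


Two pointers: lo=0, hi=7
Found pair: (22, 27) summing to 49


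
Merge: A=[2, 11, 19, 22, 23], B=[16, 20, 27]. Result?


Compare heads, take smaller each step.
Merged: [2, 11, 16, 19, 20, 22, 23, 27]


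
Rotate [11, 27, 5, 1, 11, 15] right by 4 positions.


Right rotate by 4: [5, 1, 11, 15, 11, 27]


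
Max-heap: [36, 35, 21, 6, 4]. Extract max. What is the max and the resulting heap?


Max = 36
Replace root with last, heapify down
Resulting heap: [35, 6, 21, 4]


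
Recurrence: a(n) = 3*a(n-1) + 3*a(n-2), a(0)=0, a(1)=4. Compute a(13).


Build bottom-up:
...a(11)=2030508, a(12)=7698240, a(13)=3*7698240+3*2030508=29186244


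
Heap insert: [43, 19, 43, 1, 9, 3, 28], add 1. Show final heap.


Append 1: [43, 19, 43, 1, 9, 3, 28, 1]
Bubble up: no swaps needed
Result: [43, 19, 43, 1, 9, 3, 28, 1]


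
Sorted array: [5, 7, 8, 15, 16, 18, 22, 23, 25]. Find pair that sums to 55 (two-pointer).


Two pointers: lo=0, hi=8
No pair sums to 55


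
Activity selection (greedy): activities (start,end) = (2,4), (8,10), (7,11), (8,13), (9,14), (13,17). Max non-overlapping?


Greedy: pick earliest-ending, then skip overlaps.
Selected (3 activities): [(2, 4), (8, 10), (13, 17)]


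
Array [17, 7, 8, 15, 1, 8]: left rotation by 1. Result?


Left rotate by 1: [7, 8, 15, 1, 8, 17]


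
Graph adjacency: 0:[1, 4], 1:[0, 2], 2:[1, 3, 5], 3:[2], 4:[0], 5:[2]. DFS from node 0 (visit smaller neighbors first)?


DFS stack-based: start with [0]
Visit order: [0, 1, 2, 3, 5, 4]


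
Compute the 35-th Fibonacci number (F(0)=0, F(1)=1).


F(n)=F(n-1)+F(n-2)
...F(33)=3524578, F(34)=5702887, F(35)=9227465


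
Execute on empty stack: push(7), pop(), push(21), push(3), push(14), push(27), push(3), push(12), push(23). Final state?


push(7) -> [7]
pop() returns 7 -> []
push(21) -> [21]
push(3) -> [21, 3]
push(14) -> [21, 3, 14]
push(27) -> [21, 3, 14, 27]
push(3) -> [21, 3, 14, 27, 3]
push(12) -> [21, 3, 14, 27, 3, 12]
push(23) -> [21, 3, 14, 27, 3, 12, 23]
Final stack (bottom to top): [21, 3, 14, 27, 3, 12, 23]


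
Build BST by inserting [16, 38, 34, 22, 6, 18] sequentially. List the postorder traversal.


Root = 16; build tree by BST insertion.
Postorder traversal: [6, 18, 22, 34, 38, 16]


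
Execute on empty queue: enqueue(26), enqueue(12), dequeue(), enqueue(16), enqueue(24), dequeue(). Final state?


enqueue(26) -> [26]
enqueue(12) -> [26, 12]
dequeue() returns 26 -> [12]
enqueue(16) -> [12, 16]
enqueue(24) -> [12, 16, 24]
dequeue() returns 12 -> [16, 24]
Final queue (front to back): [16, 24]


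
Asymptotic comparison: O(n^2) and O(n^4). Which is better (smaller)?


quadratic grows slower than quartic
O(n^2) is asymptotically smaller; O(n^4) grows faster


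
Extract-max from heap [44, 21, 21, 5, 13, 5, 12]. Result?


Max = 44
Replace root with last, heapify down
Resulting heap: [21, 13, 21, 5, 12, 5]


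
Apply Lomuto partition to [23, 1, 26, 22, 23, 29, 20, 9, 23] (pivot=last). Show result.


Elements <= 23 go left of pivot.
Result: [23, 1, 22, 23, 20, 9, 23, 29, 26], pivot at index 6


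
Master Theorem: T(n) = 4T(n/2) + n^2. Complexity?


a=4, b=2, c=2. log_2(4)=2 = c=2. Case 2: O(n^c log n) = O(n^2 log n)
Complexity: O(n^2 log n)


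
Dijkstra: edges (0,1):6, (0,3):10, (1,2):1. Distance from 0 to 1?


Dijkstra from 0:
Distances: {0: 0, 1: 6, 2: 7, 3: 10}
Shortest distance to 1 = 6, path = [0, 1]


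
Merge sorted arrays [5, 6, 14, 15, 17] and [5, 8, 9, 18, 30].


Compare heads, take smaller each step.
Merged: [5, 5, 6, 8, 9, 14, 15, 17, 18, 30]


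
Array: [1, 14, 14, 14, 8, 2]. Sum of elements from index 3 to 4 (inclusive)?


Prefix sums: [0, 1, 15, 29, 43, 51, 53]
Sum[3..4] = prefix[5] - prefix[3] = 51 - 29 = 22


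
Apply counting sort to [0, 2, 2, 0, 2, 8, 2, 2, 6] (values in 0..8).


Count array: [2, 0, 5, 0, 0, 0, 1, 0, 1]
Reconstruct: [0, 0, 2, 2, 2, 2, 2, 6, 8]


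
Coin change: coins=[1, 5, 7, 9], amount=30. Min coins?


dp[0]=0; dp[i]=1+min(dp[i-c] for c in coins)
...dp[25]=3, dp[26]=4, dp[27]=3, dp[28]=4, dp[29]=5, dp[30]=4
Minimum coins for 30 = 4


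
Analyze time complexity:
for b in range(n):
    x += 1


Per nesting level: O(n) = O(n)
Complexity: O(n)


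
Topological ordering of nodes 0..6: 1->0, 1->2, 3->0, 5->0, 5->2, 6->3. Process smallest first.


Kahn's algorithm, process smallest node first
Order: [1, 4, 5, 2, 6, 3, 0]


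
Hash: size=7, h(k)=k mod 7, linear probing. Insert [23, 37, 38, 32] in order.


Insertions: 23->slot 2; 37->slot 3; 38->slot 4; 32->slot 5
Table: [None, None, 23, 37, 38, 32, None]


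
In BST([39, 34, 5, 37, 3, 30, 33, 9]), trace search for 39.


BST root = 39
Search for 39: compare at each node
Path: [39]


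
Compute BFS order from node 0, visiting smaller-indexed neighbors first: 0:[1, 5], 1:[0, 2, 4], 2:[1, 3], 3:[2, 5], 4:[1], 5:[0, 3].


BFS queue: start with [0]
Visit order: [0, 1, 5, 2, 4, 3]


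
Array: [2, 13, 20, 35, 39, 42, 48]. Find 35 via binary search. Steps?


Search for 35:
[0,6] mid=3 arr[3]=35
Total: 1 comparisons


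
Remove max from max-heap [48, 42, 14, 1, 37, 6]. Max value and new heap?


Max = 48
Replace root with last, heapify down
Resulting heap: [42, 37, 14, 1, 6]


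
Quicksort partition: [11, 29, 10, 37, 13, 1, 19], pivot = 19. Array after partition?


Elements <= 19 go left of pivot.
Result: [11, 10, 13, 1, 19, 37, 29], pivot at index 4


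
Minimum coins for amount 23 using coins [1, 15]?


dp[0]=0; dp[i]=1+min(dp[i-c] for c in coins)
...dp[18]=4, dp[19]=5, dp[20]=6, dp[21]=7, dp[22]=8, dp[23]=9
Minimum coins for 23 = 9


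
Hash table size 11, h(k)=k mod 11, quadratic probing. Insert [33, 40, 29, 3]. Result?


Insertions: 33->slot 0; 40->slot 7; 29->slot 8; 3->slot 3
Table: [33, None, None, 3, None, None, None, 40, 29, None, None]


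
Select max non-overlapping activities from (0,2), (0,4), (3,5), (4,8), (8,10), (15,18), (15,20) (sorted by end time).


Greedy: pick earliest-ending, then skip overlaps.
Selected (4 activities): [(0, 2), (3, 5), (8, 10), (15, 18)]


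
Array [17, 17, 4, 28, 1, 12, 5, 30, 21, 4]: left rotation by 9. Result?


Left rotate by 9: [4, 17, 17, 4, 28, 1, 12, 5, 30, 21]


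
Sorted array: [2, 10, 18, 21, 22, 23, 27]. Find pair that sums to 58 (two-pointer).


Two pointers: lo=0, hi=6
No pair sums to 58


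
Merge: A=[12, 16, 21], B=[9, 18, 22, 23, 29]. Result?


Compare heads, take smaller each step.
Merged: [9, 12, 16, 18, 21, 22, 23, 29]


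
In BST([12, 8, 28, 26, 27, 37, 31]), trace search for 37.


BST root = 12
Search for 37: compare at each node
Path: [12, 28, 37]


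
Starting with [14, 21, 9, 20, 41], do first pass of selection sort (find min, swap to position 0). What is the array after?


After one pass: [9, 21, 14, 20, 41]


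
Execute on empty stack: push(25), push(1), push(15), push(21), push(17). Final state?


push(25) -> [25]
push(1) -> [25, 1]
push(15) -> [25, 1, 15]
push(21) -> [25, 1, 15, 21]
push(17) -> [25, 1, 15, 21, 17]
Final stack (bottom to top): [25, 1, 15, 21, 17]


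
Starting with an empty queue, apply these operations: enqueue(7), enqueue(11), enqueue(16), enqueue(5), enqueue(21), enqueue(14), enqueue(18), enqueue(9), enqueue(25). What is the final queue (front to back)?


enqueue(7) -> [7]
enqueue(11) -> [7, 11]
enqueue(16) -> [7, 11, 16]
enqueue(5) -> [7, 11, 16, 5]
enqueue(21) -> [7, 11, 16, 5, 21]
enqueue(14) -> [7, 11, 16, 5, 21, 14]
enqueue(18) -> [7, 11, 16, 5, 21, 14, 18]
enqueue(9) -> [7, 11, 16, 5, 21, 14, 18, 9]
enqueue(25) -> [7, 11, 16, 5, 21, 14, 18, 9, 25]
Final queue (front to back): [7, 11, 16, 5, 21, 14, 18, 9, 25]


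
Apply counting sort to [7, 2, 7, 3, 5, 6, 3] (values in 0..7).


Count array: [0, 0, 1, 2, 0, 1, 1, 2]
Reconstruct: [2, 3, 3, 5, 6, 7, 7]


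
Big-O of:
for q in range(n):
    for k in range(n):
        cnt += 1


Per nesting level: O(n) * O(n) = O(n^2)
Complexity: O(n^2)


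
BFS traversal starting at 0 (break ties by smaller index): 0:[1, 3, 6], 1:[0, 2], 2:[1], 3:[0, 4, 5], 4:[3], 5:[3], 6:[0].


BFS queue: start with [0]
Visit order: [0, 1, 3, 6, 2, 4, 5]


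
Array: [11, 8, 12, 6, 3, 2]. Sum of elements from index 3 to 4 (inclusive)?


Prefix sums: [0, 11, 19, 31, 37, 40, 42]
Sum[3..4] = prefix[5] - prefix[3] = 40 - 31 = 9


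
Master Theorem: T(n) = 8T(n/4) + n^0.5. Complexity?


a=8, b=4, c=0.5. log_4(8)=1.5 > c=0.5. Case 1: O(n^log_b(a)) = O(n^1.500)
Complexity: O(n^1.500)


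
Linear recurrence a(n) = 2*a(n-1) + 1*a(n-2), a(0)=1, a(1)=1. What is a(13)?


Build bottom-up:
...a(11)=8119, a(12)=19601, a(13)=2*19601+1*8119=47321


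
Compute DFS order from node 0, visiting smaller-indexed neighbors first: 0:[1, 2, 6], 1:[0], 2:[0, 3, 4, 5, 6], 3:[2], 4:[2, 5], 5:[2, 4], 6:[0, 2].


DFS stack-based: start with [0]
Visit order: [0, 1, 2, 3, 4, 5, 6]


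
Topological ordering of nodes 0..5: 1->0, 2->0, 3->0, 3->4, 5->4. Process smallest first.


Kahn's algorithm, process smallest node first
Order: [1, 2, 3, 0, 5, 4]


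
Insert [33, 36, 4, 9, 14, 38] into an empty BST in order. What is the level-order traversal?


Root = 33; build tree by BST insertion.
Level-Order traversal: [33, 4, 36, 9, 38, 14]


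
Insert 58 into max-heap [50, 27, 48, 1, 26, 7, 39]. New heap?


Append 58: [50, 27, 48, 1, 26, 7, 39, 58]
Bubble up: swap idx 7(58) with idx 3(1); swap idx 3(58) with idx 1(27); swap idx 1(58) with idx 0(50)
Result: [58, 50, 48, 27, 26, 7, 39, 1]


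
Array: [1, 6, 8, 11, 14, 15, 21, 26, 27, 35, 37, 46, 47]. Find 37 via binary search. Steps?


Search for 37:
[0,12] mid=6 arr[6]=21
[7,12] mid=9 arr[9]=35
[10,12] mid=11 arr[11]=46
[10,10] mid=10 arr[10]=37
Total: 4 comparisons


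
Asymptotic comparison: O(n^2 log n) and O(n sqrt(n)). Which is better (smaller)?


n^1.5 grows slower than n^2 log n
O(n sqrt(n)) is asymptotically smaller; O(n^2 log n) grows faster


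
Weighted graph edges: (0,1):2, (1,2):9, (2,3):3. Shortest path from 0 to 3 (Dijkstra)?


Dijkstra from 0:
Distances: {0: 0, 1: 2, 2: 11, 3: 14}
Shortest distance to 3 = 14, path = [0, 1, 2, 3]


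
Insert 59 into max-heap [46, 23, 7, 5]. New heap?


Append 59: [46, 23, 7, 5, 59]
Bubble up: swap idx 4(59) with idx 1(23); swap idx 1(59) with idx 0(46)
Result: [59, 46, 7, 5, 23]


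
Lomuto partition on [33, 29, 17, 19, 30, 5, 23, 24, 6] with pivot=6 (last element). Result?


Elements <= 6 go left of pivot.
Result: [5, 6, 17, 19, 30, 33, 23, 24, 29], pivot at index 1


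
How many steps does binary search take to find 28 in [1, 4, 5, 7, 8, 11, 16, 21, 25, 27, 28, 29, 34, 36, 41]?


Search for 28:
[0,14] mid=7 arr[7]=21
[8,14] mid=11 arr[11]=29
[8,10] mid=9 arr[9]=27
[10,10] mid=10 arr[10]=28
Total: 4 comparisons


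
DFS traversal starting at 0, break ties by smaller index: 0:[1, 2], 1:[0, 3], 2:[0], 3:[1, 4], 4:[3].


DFS stack-based: start with [0]
Visit order: [0, 1, 3, 4, 2]


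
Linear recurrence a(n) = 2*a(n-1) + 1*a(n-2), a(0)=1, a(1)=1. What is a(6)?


Build bottom-up:
...a(4)=17, a(5)=41, a(6)=2*41+1*17=99


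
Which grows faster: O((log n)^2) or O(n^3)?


polylogarithmic grows slower than cubic
O((log n)^2) is asymptotically smaller; O(n^3) grows faster


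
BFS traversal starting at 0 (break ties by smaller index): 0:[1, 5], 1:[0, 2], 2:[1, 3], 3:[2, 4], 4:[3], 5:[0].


BFS queue: start with [0]
Visit order: [0, 1, 5, 2, 3, 4]


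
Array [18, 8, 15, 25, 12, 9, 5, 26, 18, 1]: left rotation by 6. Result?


Left rotate by 6: [5, 26, 18, 1, 18, 8, 15, 25, 12, 9]


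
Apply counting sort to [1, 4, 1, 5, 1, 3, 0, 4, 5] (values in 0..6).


Count array: [1, 3, 0, 1, 2, 2, 0]
Reconstruct: [0, 1, 1, 1, 3, 4, 4, 5, 5]


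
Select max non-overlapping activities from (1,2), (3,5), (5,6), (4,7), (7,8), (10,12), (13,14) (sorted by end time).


Greedy: pick earliest-ending, then skip overlaps.
Selected (6 activities): [(1, 2), (3, 5), (5, 6), (7, 8), (10, 12), (13, 14)]


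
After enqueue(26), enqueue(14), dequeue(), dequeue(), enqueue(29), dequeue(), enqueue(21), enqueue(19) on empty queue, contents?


enqueue(26) -> [26]
enqueue(14) -> [26, 14]
dequeue() returns 26 -> [14]
dequeue() returns 14 -> []
enqueue(29) -> [29]
dequeue() returns 29 -> []
enqueue(21) -> [21]
enqueue(19) -> [21, 19]
Final queue (front to back): [21, 19]


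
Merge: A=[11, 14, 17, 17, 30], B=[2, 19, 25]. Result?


Compare heads, take smaller each step.
Merged: [2, 11, 14, 17, 17, 19, 25, 30]


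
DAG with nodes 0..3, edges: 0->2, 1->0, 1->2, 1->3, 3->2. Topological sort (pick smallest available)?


Kahn's algorithm, process smallest node first
Order: [1, 0, 3, 2]


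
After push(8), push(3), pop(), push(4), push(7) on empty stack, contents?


push(8) -> [8]
push(3) -> [8, 3]
pop() returns 3 -> [8]
push(4) -> [8, 4]
push(7) -> [8, 4, 7]
Final stack (bottom to top): [8, 4, 7]


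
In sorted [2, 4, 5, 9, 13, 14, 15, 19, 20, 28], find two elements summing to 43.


Two pointers: lo=0, hi=9
Found pair: (15, 28) summing to 43


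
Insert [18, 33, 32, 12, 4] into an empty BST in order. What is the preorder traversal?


Root = 18; build tree by BST insertion.
Preorder traversal: [18, 12, 4, 33, 32]


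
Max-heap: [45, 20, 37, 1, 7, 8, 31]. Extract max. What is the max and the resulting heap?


Max = 45
Replace root with last, heapify down
Resulting heap: [37, 20, 31, 1, 7, 8]


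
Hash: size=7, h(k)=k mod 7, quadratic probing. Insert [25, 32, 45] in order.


Insertions: 25->slot 4; 32->slot 5; 45->slot 3
Table: [None, None, None, 45, 25, 32, None]


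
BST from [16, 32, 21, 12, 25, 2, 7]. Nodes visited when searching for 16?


BST root = 16
Search for 16: compare at each node
Path: [16]


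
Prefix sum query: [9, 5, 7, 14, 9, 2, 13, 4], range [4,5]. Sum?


Prefix sums: [0, 9, 14, 21, 35, 44, 46, 59, 63]
Sum[4..5] = prefix[6] - prefix[4] = 46 - 35 = 11


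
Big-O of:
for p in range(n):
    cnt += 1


Per nesting level: O(n) = O(n)
Complexity: O(n)


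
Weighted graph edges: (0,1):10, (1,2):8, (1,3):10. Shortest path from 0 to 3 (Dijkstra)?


Dijkstra from 0:
Distances: {0: 0, 1: 10, 2: 18, 3: 20}
Shortest distance to 3 = 20, path = [0, 1, 3]


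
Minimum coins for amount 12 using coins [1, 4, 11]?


dp[0]=0; dp[i]=1+min(dp[i-c] for c in coins)
...dp[7]=4, dp[8]=2, dp[9]=3, dp[10]=4, dp[11]=1, dp[12]=2
Minimum coins for 12 = 2


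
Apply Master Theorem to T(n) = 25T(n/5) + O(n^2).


a=25, b=5, c=2. log_5(25)=2 = c=2. Case 2: O(n^c log n) = O(n^2 log n)
Complexity: O(n^2 log n)


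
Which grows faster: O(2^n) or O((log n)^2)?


polylogarithmic grows slower than exponential
O((log n)^2) is asymptotically smaller; O(2^n) grows faster


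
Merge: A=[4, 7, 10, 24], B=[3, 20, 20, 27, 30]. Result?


Compare heads, take smaller each step.
Merged: [3, 4, 7, 10, 20, 20, 24, 27, 30]


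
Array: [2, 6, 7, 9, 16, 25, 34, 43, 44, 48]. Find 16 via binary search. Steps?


Search for 16:
[0,9] mid=4 arr[4]=16
Total: 1 comparisons


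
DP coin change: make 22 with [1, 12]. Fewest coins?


dp[0]=0; dp[i]=1+min(dp[i-c] for c in coins)
...dp[17]=6, dp[18]=7, dp[19]=8, dp[20]=9, dp[21]=10, dp[22]=11
Minimum coins for 22 = 11


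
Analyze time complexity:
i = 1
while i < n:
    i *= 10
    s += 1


Per nesting level: O(log n) = O(log n)
Complexity: O(log n)


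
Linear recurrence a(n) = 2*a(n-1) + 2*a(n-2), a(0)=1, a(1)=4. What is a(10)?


Build bottom-up:
...a(8)=4240, a(9)=11584, a(10)=2*11584+2*4240=31648


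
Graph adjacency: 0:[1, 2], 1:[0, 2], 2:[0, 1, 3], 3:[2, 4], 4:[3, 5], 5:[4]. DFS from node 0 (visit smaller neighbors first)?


DFS stack-based: start with [0]
Visit order: [0, 1, 2, 3, 4, 5]


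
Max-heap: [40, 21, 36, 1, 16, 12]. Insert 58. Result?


Append 58: [40, 21, 36, 1, 16, 12, 58]
Bubble up: swap idx 6(58) with idx 2(36); swap idx 2(58) with idx 0(40)
Result: [58, 21, 40, 1, 16, 12, 36]


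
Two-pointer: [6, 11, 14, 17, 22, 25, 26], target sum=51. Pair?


Two pointers: lo=0, hi=6
Found pair: (25, 26) summing to 51


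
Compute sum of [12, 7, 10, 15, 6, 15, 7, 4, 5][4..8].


Prefix sums: [0, 12, 19, 29, 44, 50, 65, 72, 76, 81]
Sum[4..8] = prefix[9] - prefix[4] = 81 - 44 = 37


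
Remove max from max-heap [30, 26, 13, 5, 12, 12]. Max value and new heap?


Max = 30
Replace root with last, heapify down
Resulting heap: [26, 12, 13, 5, 12]


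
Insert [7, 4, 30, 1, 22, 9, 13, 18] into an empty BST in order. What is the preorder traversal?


Root = 7; build tree by BST insertion.
Preorder traversal: [7, 4, 1, 30, 22, 9, 13, 18]


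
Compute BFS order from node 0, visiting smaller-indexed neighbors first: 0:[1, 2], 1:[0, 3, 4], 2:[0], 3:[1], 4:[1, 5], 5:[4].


BFS queue: start with [0]
Visit order: [0, 1, 2, 3, 4, 5]


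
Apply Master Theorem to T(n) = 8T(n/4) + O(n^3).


a=8, b=4, c=3. log_4(8)=1.5 < c=3. Case 3: O(n^c) = O(n^3)
Complexity: O(n^3)


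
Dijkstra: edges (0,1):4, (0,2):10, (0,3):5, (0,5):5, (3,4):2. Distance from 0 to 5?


Dijkstra from 0:
Distances: {0: 0, 1: 4, 2: 10, 3: 5, 4: 7, 5: 5}
Shortest distance to 5 = 5, path = [0, 5]


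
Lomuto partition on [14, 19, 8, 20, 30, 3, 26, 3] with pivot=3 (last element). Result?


Elements <= 3 go left of pivot.
Result: [3, 3, 8, 20, 30, 14, 26, 19], pivot at index 1


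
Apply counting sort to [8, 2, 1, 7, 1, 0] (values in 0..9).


Count array: [1, 2, 1, 0, 0, 0, 0, 1, 1, 0]
Reconstruct: [0, 1, 1, 2, 7, 8]


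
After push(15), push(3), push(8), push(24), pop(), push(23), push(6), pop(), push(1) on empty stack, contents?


push(15) -> [15]
push(3) -> [15, 3]
push(8) -> [15, 3, 8]
push(24) -> [15, 3, 8, 24]
pop() returns 24 -> [15, 3, 8]
push(23) -> [15, 3, 8, 23]
push(6) -> [15, 3, 8, 23, 6]
pop() returns 6 -> [15, 3, 8, 23]
push(1) -> [15, 3, 8, 23, 1]
Final stack (bottom to top): [15, 3, 8, 23, 1]


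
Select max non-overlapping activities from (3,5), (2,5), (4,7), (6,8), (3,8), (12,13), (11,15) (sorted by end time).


Greedy: pick earliest-ending, then skip overlaps.
Selected (3 activities): [(3, 5), (6, 8), (12, 13)]


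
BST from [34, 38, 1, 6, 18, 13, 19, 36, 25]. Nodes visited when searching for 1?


BST root = 34
Search for 1: compare at each node
Path: [34, 1]


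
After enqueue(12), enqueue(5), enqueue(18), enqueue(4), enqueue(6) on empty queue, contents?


enqueue(12) -> [12]
enqueue(5) -> [12, 5]
enqueue(18) -> [12, 5, 18]
enqueue(4) -> [12, 5, 18, 4]
enqueue(6) -> [12, 5, 18, 4, 6]
Final queue (front to back): [12, 5, 18, 4, 6]


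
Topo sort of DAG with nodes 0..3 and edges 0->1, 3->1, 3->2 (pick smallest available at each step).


Kahn's algorithm, process smallest node first
Order: [0, 3, 1, 2]


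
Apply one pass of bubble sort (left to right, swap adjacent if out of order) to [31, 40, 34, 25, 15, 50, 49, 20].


After one pass: [31, 34, 25, 15, 40, 49, 20, 50]


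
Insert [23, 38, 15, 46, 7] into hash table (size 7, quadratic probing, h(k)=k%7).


Insertions: 23->slot 2; 38->slot 3; 15->slot 1; 46->slot 4; 7->slot 0
Table: [7, 15, 23, 38, 46, None, None]


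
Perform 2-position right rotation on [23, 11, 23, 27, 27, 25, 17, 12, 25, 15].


Right rotate by 2: [25, 15, 23, 11, 23, 27, 27, 25, 17, 12]


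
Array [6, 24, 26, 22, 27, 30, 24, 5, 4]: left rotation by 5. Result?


Left rotate by 5: [30, 24, 5, 4, 6, 24, 26, 22, 27]


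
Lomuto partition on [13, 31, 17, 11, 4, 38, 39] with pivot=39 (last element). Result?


Elements <= 39 go left of pivot.
Result: [13, 31, 17, 11, 4, 38, 39], pivot at index 6


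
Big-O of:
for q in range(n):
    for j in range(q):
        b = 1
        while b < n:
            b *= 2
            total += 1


Per nesting level: O(n) * O(n) [triangular over q] * O(log n) = O(n^2 log n)
Complexity: O(n^2 log n)


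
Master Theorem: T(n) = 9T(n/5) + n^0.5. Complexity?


a=9, b=5, c=0.5. log_5(9)=1.365 > c=0.5. Case 1: O(n^log_b(a)) = O(n^1.365)
Complexity: O(n^1.365)


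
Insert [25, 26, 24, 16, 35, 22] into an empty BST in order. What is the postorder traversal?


Root = 25; build tree by BST insertion.
Postorder traversal: [22, 16, 24, 35, 26, 25]


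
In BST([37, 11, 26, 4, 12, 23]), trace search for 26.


BST root = 37
Search for 26: compare at each node
Path: [37, 11, 26]


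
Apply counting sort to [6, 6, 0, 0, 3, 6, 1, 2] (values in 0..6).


Count array: [2, 1, 1, 1, 0, 0, 3]
Reconstruct: [0, 0, 1, 2, 3, 6, 6, 6]


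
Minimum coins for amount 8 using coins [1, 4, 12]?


dp[0]=0; dp[i]=1+min(dp[i-c] for c in coins)
...dp[3]=3, dp[4]=1, dp[5]=2, dp[6]=3, dp[7]=4, dp[8]=2
Minimum coins for 8 = 2


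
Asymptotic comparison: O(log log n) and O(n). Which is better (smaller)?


double-logarithmic grows slower than linear
O(log log n) is asymptotically smaller; O(n) grows faster


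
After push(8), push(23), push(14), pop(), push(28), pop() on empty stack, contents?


push(8) -> [8]
push(23) -> [8, 23]
push(14) -> [8, 23, 14]
pop() returns 14 -> [8, 23]
push(28) -> [8, 23, 28]
pop() returns 28 -> [8, 23]
Final stack (bottom to top): [8, 23]


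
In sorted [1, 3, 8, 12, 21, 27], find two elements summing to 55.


Two pointers: lo=0, hi=5
No pair sums to 55


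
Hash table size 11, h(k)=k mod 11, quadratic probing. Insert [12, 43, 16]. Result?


Insertions: 12->slot 1; 43->slot 10; 16->slot 5
Table: [None, 12, None, None, None, 16, None, None, None, None, 43]


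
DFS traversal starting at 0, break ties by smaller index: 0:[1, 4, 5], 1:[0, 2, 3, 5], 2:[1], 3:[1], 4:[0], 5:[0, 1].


DFS stack-based: start with [0]
Visit order: [0, 1, 2, 3, 5, 4]


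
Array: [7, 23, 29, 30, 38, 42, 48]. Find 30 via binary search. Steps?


Search for 30:
[0,6] mid=3 arr[3]=30
Total: 1 comparisons


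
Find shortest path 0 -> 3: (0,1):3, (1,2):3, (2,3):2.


Dijkstra from 0:
Distances: {0: 0, 1: 3, 2: 6, 3: 8}
Shortest distance to 3 = 8, path = [0, 1, 2, 3]


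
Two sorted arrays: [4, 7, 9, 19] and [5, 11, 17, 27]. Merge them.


Compare heads, take smaller each step.
Merged: [4, 5, 7, 9, 11, 17, 19, 27]


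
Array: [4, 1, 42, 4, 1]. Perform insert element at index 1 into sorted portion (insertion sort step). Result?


After one pass: [1, 4, 42, 4, 1]


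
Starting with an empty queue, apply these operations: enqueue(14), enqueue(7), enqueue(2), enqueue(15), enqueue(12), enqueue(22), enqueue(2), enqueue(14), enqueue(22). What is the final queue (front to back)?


enqueue(14) -> [14]
enqueue(7) -> [14, 7]
enqueue(2) -> [14, 7, 2]
enqueue(15) -> [14, 7, 2, 15]
enqueue(12) -> [14, 7, 2, 15, 12]
enqueue(22) -> [14, 7, 2, 15, 12, 22]
enqueue(2) -> [14, 7, 2, 15, 12, 22, 2]
enqueue(14) -> [14, 7, 2, 15, 12, 22, 2, 14]
enqueue(22) -> [14, 7, 2, 15, 12, 22, 2, 14, 22]
Final queue (front to back): [14, 7, 2, 15, 12, 22, 2, 14, 22]


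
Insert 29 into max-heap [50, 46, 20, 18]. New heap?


Append 29: [50, 46, 20, 18, 29]
Bubble up: no swaps needed
Result: [50, 46, 20, 18, 29]


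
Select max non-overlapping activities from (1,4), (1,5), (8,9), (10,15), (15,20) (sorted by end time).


Greedy: pick earliest-ending, then skip overlaps.
Selected (4 activities): [(1, 4), (8, 9), (10, 15), (15, 20)]


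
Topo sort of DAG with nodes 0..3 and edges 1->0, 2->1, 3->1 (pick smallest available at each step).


Kahn's algorithm, process smallest node first
Order: [2, 3, 1, 0]


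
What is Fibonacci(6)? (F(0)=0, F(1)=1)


F(n)=F(n-1)+F(n-2)
...F(4)=3, F(5)=5, F(6)=8


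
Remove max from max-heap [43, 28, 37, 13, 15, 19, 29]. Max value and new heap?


Max = 43
Replace root with last, heapify down
Resulting heap: [37, 28, 29, 13, 15, 19]


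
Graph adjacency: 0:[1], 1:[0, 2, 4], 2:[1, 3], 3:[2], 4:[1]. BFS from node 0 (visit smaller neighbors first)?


BFS queue: start with [0]
Visit order: [0, 1, 2, 4, 3]


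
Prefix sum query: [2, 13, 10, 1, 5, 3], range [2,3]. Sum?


Prefix sums: [0, 2, 15, 25, 26, 31, 34]
Sum[2..3] = prefix[4] - prefix[2] = 26 - 15 = 11


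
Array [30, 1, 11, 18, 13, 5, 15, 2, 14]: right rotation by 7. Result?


Right rotate by 7: [11, 18, 13, 5, 15, 2, 14, 30, 1]


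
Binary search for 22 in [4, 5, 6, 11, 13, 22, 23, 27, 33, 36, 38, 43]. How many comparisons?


Search for 22:
[0,11] mid=5 arr[5]=22
Total: 1 comparisons


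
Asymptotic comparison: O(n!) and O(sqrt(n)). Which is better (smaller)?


sublinear grows slower than factorial
O(sqrt(n)) is asymptotically smaller; O(n!) grows faster


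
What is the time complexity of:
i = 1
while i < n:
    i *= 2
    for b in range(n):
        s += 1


Per nesting level: O(log n) * O(n) = O(n log n)
Complexity: O(n log n)


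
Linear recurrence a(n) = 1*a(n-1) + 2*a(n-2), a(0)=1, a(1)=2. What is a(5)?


Build bottom-up:
...a(3)=8, a(4)=16, a(5)=1*16+2*8=32


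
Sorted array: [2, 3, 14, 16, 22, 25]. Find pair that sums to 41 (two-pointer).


Two pointers: lo=0, hi=5
Found pair: (16, 25) summing to 41


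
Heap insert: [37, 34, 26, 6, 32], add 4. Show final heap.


Append 4: [37, 34, 26, 6, 32, 4]
Bubble up: no swaps needed
Result: [37, 34, 26, 6, 32, 4]


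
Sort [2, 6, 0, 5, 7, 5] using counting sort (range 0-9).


Count array: [1, 0, 1, 0, 0, 2, 1, 1, 0, 0]
Reconstruct: [0, 2, 5, 5, 6, 7]


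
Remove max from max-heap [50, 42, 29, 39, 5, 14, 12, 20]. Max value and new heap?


Max = 50
Replace root with last, heapify down
Resulting heap: [42, 39, 29, 20, 5, 14, 12]


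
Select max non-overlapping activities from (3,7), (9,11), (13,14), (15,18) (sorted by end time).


Greedy: pick earliest-ending, then skip overlaps.
Selected (4 activities): [(3, 7), (9, 11), (13, 14), (15, 18)]


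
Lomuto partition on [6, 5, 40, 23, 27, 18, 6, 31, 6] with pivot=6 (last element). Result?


Elements <= 6 go left of pivot.
Result: [6, 5, 6, 6, 27, 18, 40, 31, 23], pivot at index 3


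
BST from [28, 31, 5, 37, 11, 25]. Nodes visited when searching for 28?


BST root = 28
Search for 28: compare at each node
Path: [28]


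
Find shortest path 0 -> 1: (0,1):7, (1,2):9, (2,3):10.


Dijkstra from 0:
Distances: {0: 0, 1: 7, 2: 16, 3: 26}
Shortest distance to 1 = 7, path = [0, 1]


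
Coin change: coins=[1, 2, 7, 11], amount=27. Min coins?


dp[0]=0; dp[i]=1+min(dp[i-c] for c in coins)
...dp[22]=2, dp[23]=3, dp[24]=3, dp[25]=3, dp[26]=4, dp[27]=4
Minimum coins for 27 = 4


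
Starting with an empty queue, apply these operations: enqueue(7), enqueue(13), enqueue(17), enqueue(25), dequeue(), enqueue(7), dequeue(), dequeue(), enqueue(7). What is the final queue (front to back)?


enqueue(7) -> [7]
enqueue(13) -> [7, 13]
enqueue(17) -> [7, 13, 17]
enqueue(25) -> [7, 13, 17, 25]
dequeue() returns 7 -> [13, 17, 25]
enqueue(7) -> [13, 17, 25, 7]
dequeue() returns 13 -> [17, 25, 7]
dequeue() returns 17 -> [25, 7]
enqueue(7) -> [25, 7, 7]
Final queue (front to back): [25, 7, 7]


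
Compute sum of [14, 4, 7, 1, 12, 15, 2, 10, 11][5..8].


Prefix sums: [0, 14, 18, 25, 26, 38, 53, 55, 65, 76]
Sum[5..8] = prefix[9] - prefix[5] = 76 - 38 = 38


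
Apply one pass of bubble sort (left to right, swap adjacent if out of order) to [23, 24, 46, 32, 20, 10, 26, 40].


After one pass: [23, 24, 32, 20, 10, 26, 40, 46]


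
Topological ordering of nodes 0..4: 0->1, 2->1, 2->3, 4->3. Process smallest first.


Kahn's algorithm, process smallest node first
Order: [0, 2, 1, 4, 3]


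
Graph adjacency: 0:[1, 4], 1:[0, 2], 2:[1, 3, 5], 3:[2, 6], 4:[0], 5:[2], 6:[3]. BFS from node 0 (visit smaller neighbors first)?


BFS queue: start with [0]
Visit order: [0, 1, 4, 2, 3, 5, 6]


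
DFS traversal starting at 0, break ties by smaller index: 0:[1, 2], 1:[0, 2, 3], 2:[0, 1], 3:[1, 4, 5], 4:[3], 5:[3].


DFS stack-based: start with [0]
Visit order: [0, 1, 2, 3, 4, 5]


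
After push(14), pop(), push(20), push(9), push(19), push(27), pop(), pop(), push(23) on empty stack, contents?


push(14) -> [14]
pop() returns 14 -> []
push(20) -> [20]
push(9) -> [20, 9]
push(19) -> [20, 9, 19]
push(27) -> [20, 9, 19, 27]
pop() returns 27 -> [20, 9, 19]
pop() returns 19 -> [20, 9]
push(23) -> [20, 9, 23]
Final stack (bottom to top): [20, 9, 23]


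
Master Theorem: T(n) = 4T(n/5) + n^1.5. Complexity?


a=4, b=5, c=1.5. log_5(4)=0.861 < c=1.5. Case 3: O(n^c) = O(n^1.500)
Complexity: O(n^1.500)


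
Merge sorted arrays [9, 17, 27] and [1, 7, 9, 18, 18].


Compare heads, take smaller each step.
Merged: [1, 7, 9, 9, 17, 18, 18, 27]


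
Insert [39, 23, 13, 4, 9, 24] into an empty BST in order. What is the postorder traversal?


Root = 39; build tree by BST insertion.
Postorder traversal: [9, 4, 13, 24, 23, 39]


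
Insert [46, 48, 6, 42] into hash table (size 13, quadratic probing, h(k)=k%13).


Insertions: 46->slot 7; 48->slot 9; 6->slot 6; 42->slot 3
Table: [None, None, None, 42, None, None, 6, 46, None, 48, None, None, None]


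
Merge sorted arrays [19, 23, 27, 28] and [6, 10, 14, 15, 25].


Compare heads, take smaller each step.
Merged: [6, 10, 14, 15, 19, 23, 25, 27, 28]


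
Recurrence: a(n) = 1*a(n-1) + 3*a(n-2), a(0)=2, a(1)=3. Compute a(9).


Build bottom-up:
...a(7)=531, a(8)=1233, a(9)=1*1233+3*531=2826


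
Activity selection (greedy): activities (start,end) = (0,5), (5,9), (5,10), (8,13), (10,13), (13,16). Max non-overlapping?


Greedy: pick earliest-ending, then skip overlaps.
Selected (4 activities): [(0, 5), (5, 9), (10, 13), (13, 16)]


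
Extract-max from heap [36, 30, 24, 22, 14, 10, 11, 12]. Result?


Max = 36
Replace root with last, heapify down
Resulting heap: [30, 22, 24, 12, 14, 10, 11]


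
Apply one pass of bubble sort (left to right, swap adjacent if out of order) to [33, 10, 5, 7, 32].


After one pass: [10, 5, 7, 32, 33]


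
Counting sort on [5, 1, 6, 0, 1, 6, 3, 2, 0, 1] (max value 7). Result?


Count array: [2, 3, 1, 1, 0, 1, 2, 0]
Reconstruct: [0, 0, 1, 1, 1, 2, 3, 5, 6, 6]


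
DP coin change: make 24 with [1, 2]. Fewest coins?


dp[0]=0; dp[i]=1+min(dp[i-c] for c in coins)
...dp[19]=10, dp[20]=10, dp[21]=11, dp[22]=11, dp[23]=12, dp[24]=12
Minimum coins for 24 = 12


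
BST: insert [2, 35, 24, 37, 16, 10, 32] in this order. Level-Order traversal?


Root = 2; build tree by BST insertion.
Level-Order traversal: [2, 35, 24, 37, 16, 32, 10]


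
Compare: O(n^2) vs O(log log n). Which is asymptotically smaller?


double-logarithmic grows slower than quadratic
O(log log n) is asymptotically smaller; O(n^2) grows faster


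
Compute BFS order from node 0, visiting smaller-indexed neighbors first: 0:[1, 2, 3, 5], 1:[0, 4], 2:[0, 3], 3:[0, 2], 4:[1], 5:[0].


BFS queue: start with [0]
Visit order: [0, 1, 2, 3, 5, 4]


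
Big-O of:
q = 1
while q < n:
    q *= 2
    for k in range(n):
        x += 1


Per nesting level: O(log n) * O(n) = O(n log n)
Complexity: O(n log n)


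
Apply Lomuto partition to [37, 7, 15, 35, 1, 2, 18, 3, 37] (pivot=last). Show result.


Elements <= 37 go left of pivot.
Result: [37, 7, 15, 35, 1, 2, 18, 3, 37], pivot at index 8


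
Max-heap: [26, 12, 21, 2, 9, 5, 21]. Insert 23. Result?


Append 23: [26, 12, 21, 2, 9, 5, 21, 23]
Bubble up: swap idx 7(23) with idx 3(2); swap idx 3(23) with idx 1(12)
Result: [26, 23, 21, 12, 9, 5, 21, 2]


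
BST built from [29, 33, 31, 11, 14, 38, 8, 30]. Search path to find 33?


BST root = 29
Search for 33: compare at each node
Path: [29, 33]
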